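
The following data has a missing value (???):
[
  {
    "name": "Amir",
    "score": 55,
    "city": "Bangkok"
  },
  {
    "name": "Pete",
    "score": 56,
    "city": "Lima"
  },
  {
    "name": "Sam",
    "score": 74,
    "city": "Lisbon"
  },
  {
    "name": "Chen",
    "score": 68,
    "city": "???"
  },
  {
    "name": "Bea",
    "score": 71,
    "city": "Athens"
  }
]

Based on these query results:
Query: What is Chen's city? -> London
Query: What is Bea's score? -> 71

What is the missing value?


The missing value is Chen's city
From query: Chen's city = London

ANSWER: London


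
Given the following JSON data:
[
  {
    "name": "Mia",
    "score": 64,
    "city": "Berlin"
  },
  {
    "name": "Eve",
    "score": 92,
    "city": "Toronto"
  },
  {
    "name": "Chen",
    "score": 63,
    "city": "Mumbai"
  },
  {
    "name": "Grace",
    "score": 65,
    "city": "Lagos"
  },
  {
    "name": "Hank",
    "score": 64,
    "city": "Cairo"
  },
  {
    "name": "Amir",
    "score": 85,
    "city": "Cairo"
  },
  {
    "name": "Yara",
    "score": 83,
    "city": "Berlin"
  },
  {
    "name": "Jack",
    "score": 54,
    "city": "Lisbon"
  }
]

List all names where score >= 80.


Filtering records where score >= 80:
  Mia (score=64) -> no
  Eve (score=92) -> YES
  Chen (score=63) -> no
  Grace (score=65) -> no
  Hank (score=64) -> no
  Amir (score=85) -> YES
  Yara (score=83) -> YES
  Jack (score=54) -> no


ANSWER: Eve, Amir, Yara


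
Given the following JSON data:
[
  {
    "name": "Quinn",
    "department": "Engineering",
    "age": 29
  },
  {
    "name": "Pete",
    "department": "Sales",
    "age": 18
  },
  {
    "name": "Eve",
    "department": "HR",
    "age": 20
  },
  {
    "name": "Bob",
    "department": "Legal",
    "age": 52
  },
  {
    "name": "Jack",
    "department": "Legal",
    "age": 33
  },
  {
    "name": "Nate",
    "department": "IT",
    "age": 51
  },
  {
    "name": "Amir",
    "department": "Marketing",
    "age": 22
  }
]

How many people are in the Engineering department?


Scanning records for department = Engineering
  Record 0: Quinn
Count: 1

ANSWER: 1


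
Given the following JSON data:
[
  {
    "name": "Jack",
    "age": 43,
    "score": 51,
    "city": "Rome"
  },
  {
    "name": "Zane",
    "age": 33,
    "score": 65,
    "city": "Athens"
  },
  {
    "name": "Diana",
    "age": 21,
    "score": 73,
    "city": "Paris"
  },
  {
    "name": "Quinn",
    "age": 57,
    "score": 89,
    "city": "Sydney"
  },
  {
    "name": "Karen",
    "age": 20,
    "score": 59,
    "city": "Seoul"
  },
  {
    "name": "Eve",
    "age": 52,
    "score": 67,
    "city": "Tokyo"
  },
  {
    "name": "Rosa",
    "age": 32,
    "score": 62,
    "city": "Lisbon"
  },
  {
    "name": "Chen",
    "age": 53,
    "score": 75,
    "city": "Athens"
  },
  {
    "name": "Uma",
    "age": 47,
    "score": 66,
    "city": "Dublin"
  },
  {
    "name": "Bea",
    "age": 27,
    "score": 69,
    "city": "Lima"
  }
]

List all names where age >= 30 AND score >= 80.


Checking both conditions:
  Jack (age=43, score=51) -> no
  Zane (age=33, score=65) -> no
  Diana (age=21, score=73) -> no
  Quinn (age=57, score=89) -> YES
  Karen (age=20, score=59) -> no
  Eve (age=52, score=67) -> no
  Rosa (age=32, score=62) -> no
  Chen (age=53, score=75) -> no
  Uma (age=47, score=66) -> no
  Bea (age=27, score=69) -> no


ANSWER: Quinn


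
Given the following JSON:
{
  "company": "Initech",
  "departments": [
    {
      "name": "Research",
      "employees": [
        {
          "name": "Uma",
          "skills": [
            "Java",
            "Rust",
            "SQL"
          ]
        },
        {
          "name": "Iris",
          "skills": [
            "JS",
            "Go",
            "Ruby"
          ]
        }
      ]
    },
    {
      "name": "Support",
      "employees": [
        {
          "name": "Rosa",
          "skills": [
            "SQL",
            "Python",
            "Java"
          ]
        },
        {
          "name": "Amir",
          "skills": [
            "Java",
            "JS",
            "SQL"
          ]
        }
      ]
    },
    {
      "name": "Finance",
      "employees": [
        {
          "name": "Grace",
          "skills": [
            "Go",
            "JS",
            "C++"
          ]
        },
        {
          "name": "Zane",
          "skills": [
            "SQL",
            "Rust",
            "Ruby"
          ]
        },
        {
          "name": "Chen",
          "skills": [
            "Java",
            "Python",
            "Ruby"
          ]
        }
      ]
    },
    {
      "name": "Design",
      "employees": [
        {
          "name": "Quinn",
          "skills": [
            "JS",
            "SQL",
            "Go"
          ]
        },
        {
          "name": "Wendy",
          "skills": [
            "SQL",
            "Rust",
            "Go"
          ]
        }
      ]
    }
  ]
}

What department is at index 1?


Path: departments[1].name
Value: Support

ANSWER: Support


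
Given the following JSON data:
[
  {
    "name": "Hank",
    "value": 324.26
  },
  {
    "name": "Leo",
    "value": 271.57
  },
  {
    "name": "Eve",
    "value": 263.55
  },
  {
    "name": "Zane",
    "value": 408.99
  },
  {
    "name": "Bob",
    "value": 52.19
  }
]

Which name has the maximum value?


Comparing values:
  Hank: 324.26
  Leo: 271.57
  Eve: 263.55
  Zane: 408.99
  Bob: 52.19
Maximum: Zane (408.99)

ANSWER: Zane


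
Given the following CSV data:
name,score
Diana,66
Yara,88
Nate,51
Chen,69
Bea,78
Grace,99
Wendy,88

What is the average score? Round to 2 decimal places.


Scores: 66, 88, 51, 69, 78, 99, 88
Sum = 539
Count = 7
Average = 539 / 7 = 77.00

ANSWER: 77.00


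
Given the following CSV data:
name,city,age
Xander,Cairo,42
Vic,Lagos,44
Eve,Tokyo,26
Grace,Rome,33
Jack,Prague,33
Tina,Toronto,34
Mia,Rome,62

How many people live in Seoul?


Scanning city column for 'Seoul':
Total matches: 0

ANSWER: 0


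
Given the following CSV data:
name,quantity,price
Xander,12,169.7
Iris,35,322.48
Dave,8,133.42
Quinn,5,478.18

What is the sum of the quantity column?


Values in 'quantity' column:
  Row 1: 12
  Row 2: 35
  Row 3: 8
  Row 4: 5
Sum = 12 + 35 + 8 + 5 = 60

ANSWER: 60


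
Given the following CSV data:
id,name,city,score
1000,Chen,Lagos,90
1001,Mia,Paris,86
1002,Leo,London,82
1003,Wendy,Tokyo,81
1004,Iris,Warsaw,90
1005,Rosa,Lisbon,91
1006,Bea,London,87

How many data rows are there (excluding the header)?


Counting rows (excluding header):
Header: id,name,city,score
Data rows: 7

ANSWER: 7


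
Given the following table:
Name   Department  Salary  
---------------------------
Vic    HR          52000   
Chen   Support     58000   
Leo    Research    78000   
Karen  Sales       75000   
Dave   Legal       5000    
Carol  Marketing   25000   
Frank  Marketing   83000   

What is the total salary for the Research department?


Research department members:
  Leo: 78000
Total = 78000 = 78000

ANSWER: 78000


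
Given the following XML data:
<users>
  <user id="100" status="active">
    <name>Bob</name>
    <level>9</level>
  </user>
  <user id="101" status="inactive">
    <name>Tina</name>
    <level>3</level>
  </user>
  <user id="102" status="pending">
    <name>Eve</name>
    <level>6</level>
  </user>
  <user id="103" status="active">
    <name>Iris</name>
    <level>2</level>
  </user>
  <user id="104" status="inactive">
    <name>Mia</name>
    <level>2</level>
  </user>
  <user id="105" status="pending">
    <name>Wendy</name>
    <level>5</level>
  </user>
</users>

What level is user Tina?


Finding user: Tina
<level>3</level>

ANSWER: 3


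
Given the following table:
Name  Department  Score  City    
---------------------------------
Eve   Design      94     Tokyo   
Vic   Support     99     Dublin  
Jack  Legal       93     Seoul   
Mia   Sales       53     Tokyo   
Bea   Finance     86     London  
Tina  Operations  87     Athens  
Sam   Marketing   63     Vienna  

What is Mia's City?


Row 4: Mia
City = Tokyo

ANSWER: Tokyo


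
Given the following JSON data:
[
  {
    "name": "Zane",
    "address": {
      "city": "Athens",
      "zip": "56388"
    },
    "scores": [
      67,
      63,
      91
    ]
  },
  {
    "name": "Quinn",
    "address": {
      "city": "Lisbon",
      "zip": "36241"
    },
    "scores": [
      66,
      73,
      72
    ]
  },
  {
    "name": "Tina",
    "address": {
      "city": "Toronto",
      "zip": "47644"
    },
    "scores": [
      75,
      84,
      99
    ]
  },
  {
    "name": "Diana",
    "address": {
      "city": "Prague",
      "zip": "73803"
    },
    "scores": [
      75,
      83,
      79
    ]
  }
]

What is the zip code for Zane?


Path: records[0].address.zip
Value: 56388

ANSWER: 56388


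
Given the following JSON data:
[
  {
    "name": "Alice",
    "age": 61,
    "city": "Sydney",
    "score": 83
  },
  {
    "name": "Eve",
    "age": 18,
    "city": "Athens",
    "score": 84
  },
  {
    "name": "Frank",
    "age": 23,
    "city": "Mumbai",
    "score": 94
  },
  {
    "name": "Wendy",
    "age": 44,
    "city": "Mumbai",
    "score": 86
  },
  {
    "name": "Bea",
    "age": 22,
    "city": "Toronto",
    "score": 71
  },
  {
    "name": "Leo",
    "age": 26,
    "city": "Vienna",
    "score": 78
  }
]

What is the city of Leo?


Looking up record where name = Leo
Record index: 5
Field 'city' = Vienna

ANSWER: Vienna


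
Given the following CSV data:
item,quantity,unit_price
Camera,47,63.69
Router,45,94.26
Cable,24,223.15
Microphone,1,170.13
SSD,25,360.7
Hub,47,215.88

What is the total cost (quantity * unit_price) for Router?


Row: Router
quantity = 45
unit_price = 94.26
total = 45 * 94.26 = 4241.7

ANSWER: 4241.7


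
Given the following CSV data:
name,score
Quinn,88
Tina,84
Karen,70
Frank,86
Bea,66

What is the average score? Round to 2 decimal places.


Scores: 88, 84, 70, 86, 66
Sum = 394
Count = 5
Average = 394 / 5 = 78.80

ANSWER: 78.80


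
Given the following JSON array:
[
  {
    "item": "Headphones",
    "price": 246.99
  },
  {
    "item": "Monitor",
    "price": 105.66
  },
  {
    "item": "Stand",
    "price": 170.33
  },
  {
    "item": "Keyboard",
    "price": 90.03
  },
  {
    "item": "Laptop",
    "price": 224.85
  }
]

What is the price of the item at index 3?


Array index 3 -> Keyboard
price = 90.03

ANSWER: 90.03


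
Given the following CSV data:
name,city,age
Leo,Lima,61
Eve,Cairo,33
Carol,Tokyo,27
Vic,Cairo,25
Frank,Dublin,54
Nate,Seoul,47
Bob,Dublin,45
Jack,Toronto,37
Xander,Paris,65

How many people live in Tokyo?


Scanning city column for 'Tokyo':
  Row 3: Carol -> MATCH
Total matches: 1

ANSWER: 1


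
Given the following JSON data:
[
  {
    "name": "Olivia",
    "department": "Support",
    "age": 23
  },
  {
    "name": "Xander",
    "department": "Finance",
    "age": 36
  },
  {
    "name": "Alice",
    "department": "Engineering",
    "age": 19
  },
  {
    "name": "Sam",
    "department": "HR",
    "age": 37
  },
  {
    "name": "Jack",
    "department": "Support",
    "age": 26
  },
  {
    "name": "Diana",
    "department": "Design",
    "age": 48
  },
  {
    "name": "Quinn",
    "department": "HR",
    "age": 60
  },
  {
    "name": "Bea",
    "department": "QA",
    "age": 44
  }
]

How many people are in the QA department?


Scanning records for department = QA
  Record 7: Bea
Count: 1

ANSWER: 1


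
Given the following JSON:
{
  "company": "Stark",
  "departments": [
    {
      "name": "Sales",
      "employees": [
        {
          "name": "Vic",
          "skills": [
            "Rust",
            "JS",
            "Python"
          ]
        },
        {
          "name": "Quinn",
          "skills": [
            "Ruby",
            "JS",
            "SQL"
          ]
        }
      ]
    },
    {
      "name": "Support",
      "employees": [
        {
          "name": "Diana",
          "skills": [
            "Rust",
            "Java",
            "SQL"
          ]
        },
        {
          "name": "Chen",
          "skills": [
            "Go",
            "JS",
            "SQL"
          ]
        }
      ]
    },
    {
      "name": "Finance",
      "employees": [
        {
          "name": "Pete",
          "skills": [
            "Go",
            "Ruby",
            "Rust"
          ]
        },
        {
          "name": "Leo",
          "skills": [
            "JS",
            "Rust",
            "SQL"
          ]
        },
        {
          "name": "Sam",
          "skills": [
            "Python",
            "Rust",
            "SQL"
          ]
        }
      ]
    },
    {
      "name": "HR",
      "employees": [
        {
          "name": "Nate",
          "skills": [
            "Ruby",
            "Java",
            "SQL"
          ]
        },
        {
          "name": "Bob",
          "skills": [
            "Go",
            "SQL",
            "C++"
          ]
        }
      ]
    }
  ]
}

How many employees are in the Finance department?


Path: departments[2].employees
Count: 3

ANSWER: 3


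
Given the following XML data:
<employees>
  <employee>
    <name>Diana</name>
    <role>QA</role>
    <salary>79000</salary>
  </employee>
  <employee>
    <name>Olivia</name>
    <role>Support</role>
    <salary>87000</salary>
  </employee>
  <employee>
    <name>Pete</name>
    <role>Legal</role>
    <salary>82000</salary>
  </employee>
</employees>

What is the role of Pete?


Searching for <employee> with <name>Pete</name>
Found at position 3
<role>Legal</role>

ANSWER: Legal


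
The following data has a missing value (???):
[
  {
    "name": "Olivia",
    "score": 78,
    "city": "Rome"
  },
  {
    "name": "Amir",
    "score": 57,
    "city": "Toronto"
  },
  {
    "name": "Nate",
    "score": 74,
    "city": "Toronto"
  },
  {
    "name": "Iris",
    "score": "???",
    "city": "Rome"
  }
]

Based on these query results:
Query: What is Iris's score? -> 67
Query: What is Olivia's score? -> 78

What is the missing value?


The missing value is Iris's score
From query: Iris's score = 67

ANSWER: 67


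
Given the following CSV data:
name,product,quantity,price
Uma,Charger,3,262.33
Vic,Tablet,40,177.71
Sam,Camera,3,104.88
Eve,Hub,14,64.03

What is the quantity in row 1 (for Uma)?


Row 1: Uma
Column 'quantity' = 3

ANSWER: 3


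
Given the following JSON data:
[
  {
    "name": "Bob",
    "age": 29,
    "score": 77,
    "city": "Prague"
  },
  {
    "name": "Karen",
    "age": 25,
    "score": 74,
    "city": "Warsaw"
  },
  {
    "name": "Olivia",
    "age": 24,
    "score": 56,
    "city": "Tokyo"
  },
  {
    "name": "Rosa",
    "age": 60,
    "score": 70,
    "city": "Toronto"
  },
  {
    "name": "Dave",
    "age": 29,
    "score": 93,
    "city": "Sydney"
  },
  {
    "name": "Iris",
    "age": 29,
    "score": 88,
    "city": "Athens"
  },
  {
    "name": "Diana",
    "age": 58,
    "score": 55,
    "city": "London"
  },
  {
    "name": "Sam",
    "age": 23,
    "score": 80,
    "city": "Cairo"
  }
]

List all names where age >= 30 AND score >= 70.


Checking both conditions:
  Bob (age=29, score=77) -> no
  Karen (age=25, score=74) -> no
  Olivia (age=24, score=56) -> no
  Rosa (age=60, score=70) -> YES
  Dave (age=29, score=93) -> no
  Iris (age=29, score=88) -> no
  Diana (age=58, score=55) -> no
  Sam (age=23, score=80) -> no


ANSWER: Rosa


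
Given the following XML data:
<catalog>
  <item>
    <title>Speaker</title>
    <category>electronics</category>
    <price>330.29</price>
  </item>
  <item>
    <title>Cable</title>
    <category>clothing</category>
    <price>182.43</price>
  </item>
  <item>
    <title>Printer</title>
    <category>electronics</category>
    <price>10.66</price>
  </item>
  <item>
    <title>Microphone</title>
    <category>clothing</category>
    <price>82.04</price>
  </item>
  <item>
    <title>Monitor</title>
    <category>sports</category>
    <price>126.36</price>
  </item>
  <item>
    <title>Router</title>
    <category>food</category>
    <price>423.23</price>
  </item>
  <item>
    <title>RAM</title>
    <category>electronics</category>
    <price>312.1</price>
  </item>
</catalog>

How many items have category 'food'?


Scanning <item> elements for <category>food</category>:
  Item 6: Router -> MATCH
Count: 1

ANSWER: 1


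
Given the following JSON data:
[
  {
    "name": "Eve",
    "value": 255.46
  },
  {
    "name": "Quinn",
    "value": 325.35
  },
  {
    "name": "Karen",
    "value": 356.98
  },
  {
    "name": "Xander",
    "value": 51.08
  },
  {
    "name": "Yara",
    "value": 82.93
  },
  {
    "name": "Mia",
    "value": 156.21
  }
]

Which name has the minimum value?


Comparing values:
  Eve: 255.46
  Quinn: 325.35
  Karen: 356.98
  Xander: 51.08
  Yara: 82.93
  Mia: 156.21
Minimum: Xander (51.08)

ANSWER: Xander


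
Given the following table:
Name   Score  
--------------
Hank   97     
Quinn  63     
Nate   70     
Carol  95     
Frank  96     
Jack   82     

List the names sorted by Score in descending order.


Sorting by Score (descending):
  Hank: 97
  Frank: 96
  Carol: 95
  Jack: 82
  Nate: 70
  Quinn: 63


ANSWER: Hank, Frank, Carol, Jack, Nate, Quinn


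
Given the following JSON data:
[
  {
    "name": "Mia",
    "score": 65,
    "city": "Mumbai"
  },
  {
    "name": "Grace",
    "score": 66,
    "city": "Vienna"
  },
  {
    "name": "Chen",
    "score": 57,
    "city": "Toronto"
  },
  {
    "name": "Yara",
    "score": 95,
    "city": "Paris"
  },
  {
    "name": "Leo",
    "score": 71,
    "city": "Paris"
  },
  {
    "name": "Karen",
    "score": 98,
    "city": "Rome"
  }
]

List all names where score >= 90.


Filtering records where score >= 90:
  Mia (score=65) -> no
  Grace (score=66) -> no
  Chen (score=57) -> no
  Yara (score=95) -> YES
  Leo (score=71) -> no
  Karen (score=98) -> YES


ANSWER: Yara, Karen


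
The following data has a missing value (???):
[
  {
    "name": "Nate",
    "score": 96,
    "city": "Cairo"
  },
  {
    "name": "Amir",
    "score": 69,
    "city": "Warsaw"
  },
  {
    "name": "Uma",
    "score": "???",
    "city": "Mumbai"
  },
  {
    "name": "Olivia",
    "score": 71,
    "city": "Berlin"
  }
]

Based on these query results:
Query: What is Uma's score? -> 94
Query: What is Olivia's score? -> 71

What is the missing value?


The missing value is Uma's score
From query: Uma's score = 94

ANSWER: 94


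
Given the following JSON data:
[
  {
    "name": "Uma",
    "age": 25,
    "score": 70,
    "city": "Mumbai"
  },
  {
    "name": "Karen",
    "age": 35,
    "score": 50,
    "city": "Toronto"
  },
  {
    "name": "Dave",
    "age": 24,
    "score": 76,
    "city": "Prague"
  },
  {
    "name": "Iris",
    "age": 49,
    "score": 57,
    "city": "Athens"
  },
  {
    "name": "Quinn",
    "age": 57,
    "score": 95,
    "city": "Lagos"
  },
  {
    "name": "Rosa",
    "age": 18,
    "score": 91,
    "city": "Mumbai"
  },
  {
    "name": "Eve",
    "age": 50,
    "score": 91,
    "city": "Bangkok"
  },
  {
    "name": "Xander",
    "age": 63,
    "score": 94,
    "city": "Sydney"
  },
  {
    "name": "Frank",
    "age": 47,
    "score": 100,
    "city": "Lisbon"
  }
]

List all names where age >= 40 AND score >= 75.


Checking both conditions:
  Uma (age=25, score=70) -> no
  Karen (age=35, score=50) -> no
  Dave (age=24, score=76) -> no
  Iris (age=49, score=57) -> no
  Quinn (age=57, score=95) -> YES
  Rosa (age=18, score=91) -> no
  Eve (age=50, score=91) -> YES
  Xander (age=63, score=94) -> YES
  Frank (age=47, score=100) -> YES


ANSWER: Quinn, Eve, Xander, Frank


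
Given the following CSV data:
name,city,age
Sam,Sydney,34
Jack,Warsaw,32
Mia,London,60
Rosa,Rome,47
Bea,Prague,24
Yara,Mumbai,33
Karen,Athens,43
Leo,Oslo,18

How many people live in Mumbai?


Scanning city column for 'Mumbai':
  Row 6: Yara -> MATCH
Total matches: 1

ANSWER: 1


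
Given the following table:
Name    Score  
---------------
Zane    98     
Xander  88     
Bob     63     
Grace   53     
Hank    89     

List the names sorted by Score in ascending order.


Sorting by Score (ascending):
  Grace: 53
  Bob: 63
  Xander: 88
  Hank: 89
  Zane: 98


ANSWER: Grace, Bob, Xander, Hank, Zane


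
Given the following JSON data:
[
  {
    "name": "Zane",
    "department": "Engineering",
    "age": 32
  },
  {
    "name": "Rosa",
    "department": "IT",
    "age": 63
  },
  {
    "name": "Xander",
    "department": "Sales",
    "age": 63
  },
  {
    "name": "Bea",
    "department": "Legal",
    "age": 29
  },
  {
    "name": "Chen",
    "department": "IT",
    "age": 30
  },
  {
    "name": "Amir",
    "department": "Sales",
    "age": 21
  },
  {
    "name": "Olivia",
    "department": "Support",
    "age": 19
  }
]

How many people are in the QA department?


Scanning records for department = QA
  No matches found
Count: 0

ANSWER: 0


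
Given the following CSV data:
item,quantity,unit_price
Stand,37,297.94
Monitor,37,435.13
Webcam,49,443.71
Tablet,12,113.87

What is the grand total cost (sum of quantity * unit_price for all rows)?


Computing row totals:
  Stand: 37 * 297.94 = 11023.78
  Monitor: 37 * 435.13 = 16099.81
  Webcam: 49 * 443.71 = 21741.79
  Tablet: 12 * 113.87 = 1366.44
Grand total = 11023.78 + 16099.81 + 21741.79 + 1366.44 = 50231.82

ANSWER: 50231.82


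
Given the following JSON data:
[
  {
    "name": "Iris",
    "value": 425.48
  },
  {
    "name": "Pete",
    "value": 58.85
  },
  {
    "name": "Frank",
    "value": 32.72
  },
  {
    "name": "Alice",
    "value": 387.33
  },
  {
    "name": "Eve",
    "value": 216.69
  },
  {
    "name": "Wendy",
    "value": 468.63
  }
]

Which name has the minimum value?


Comparing values:
  Iris: 425.48
  Pete: 58.85
  Frank: 32.72
  Alice: 387.33
  Eve: 216.69
  Wendy: 468.63
Minimum: Frank (32.72)

ANSWER: Frank


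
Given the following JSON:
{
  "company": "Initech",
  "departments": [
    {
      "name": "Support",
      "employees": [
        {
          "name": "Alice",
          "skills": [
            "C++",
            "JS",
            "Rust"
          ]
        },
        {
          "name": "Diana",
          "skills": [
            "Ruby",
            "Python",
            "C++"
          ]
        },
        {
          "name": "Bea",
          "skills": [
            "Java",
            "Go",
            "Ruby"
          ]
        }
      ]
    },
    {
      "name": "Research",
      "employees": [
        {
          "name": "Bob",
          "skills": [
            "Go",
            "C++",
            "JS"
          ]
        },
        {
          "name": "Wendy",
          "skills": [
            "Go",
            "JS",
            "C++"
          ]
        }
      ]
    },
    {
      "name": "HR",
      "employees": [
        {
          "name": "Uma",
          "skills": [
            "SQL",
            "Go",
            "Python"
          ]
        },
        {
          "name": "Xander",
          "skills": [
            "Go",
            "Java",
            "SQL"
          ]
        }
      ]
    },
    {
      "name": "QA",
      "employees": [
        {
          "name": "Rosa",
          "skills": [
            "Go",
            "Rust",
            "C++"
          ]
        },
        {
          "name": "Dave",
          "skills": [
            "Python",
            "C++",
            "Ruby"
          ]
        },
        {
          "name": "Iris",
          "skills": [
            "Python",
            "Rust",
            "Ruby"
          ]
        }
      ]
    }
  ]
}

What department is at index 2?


Path: departments[2].name
Value: HR

ANSWER: HR


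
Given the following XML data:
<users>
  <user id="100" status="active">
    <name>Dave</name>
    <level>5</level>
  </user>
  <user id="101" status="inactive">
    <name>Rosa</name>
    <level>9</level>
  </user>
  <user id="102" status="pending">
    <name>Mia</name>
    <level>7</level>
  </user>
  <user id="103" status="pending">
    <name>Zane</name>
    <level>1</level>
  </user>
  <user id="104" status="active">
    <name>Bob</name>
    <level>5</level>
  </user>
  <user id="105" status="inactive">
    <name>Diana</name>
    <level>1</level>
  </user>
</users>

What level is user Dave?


Finding user: Dave
<level>5</level>

ANSWER: 5


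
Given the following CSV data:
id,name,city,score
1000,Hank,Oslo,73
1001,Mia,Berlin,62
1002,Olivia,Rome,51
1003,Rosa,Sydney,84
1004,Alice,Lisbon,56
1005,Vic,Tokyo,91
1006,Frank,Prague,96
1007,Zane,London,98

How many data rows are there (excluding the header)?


Counting rows (excluding header):
Header: id,name,city,score
Data rows: 8

ANSWER: 8


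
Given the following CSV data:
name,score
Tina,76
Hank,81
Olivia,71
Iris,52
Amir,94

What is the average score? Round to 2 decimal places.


Scores: 76, 81, 71, 52, 94
Sum = 374
Count = 5
Average = 374 / 5 = 74.80

ANSWER: 74.80


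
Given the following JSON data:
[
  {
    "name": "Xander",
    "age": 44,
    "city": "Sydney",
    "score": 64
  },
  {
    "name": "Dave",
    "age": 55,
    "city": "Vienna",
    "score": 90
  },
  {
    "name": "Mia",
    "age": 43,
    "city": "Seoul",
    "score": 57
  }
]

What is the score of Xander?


Looking up record where name = Xander
Record index: 0
Field 'score' = 64

ANSWER: 64


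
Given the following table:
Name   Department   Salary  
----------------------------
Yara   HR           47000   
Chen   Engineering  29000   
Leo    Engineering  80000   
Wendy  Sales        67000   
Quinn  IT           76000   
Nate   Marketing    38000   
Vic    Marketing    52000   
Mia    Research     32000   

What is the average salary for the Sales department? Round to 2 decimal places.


Sales department members:
  Wendy: 67000
Sum = 67000
Count = 1
Average = 67000 / 1 = 67000.00

ANSWER: 67000.00


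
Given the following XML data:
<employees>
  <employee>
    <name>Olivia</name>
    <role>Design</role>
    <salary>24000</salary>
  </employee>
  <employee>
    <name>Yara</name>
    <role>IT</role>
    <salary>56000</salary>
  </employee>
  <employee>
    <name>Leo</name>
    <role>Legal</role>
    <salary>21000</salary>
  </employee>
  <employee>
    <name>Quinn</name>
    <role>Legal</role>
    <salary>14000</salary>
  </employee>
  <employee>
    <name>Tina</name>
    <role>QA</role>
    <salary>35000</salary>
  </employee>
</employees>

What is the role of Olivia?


Searching for <employee> with <name>Olivia</name>
Found at position 1
<role>Design</role>

ANSWER: Design


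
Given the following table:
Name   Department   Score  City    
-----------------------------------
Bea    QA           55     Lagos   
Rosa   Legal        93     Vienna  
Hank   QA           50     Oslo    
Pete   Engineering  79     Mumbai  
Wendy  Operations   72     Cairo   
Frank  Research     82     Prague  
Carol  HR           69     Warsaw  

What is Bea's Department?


Row 1: Bea
Department = QA

ANSWER: QA


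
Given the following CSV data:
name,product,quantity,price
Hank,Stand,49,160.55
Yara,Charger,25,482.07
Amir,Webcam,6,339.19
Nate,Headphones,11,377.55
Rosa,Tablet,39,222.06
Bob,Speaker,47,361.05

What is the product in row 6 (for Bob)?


Row 6: Bob
Column 'product' = Speaker

ANSWER: Speaker


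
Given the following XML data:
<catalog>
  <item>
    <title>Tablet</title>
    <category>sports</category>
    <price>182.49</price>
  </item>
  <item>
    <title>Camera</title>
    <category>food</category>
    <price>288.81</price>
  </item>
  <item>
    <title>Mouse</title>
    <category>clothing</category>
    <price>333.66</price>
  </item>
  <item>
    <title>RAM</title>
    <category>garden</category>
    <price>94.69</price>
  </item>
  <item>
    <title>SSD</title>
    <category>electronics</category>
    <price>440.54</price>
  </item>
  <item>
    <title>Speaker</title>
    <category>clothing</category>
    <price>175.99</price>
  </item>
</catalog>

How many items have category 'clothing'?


Scanning <item> elements for <category>clothing</category>:
  Item 3: Mouse -> MATCH
  Item 6: Speaker -> MATCH
Count: 2

ANSWER: 2


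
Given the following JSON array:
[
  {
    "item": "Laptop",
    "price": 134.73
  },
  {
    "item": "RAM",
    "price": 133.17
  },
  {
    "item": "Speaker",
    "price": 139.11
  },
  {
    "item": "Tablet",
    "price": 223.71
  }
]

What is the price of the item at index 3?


Array index 3 -> Tablet
price = 223.71

ANSWER: 223.71


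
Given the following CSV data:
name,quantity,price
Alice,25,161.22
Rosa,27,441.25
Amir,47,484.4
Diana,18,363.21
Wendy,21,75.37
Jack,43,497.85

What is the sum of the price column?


Values in 'price' column:
  Row 1: 161.22
  Row 2: 441.25
  Row 3: 484.4
  Row 4: 363.21
  Row 5: 75.37
  Row 6: 497.85
Sum = 161.22 + 441.25 + 484.4 + 363.21 + 75.37 + 497.85 = 2023.3

ANSWER: 2023.3


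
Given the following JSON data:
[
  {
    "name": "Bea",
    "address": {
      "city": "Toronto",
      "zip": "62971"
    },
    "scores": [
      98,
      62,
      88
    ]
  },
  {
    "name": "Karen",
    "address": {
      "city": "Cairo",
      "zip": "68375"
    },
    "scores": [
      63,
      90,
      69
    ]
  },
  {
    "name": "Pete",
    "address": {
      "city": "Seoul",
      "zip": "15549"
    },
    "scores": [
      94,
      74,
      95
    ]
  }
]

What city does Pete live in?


Path: records[2].address.city
Value: Seoul

ANSWER: Seoul


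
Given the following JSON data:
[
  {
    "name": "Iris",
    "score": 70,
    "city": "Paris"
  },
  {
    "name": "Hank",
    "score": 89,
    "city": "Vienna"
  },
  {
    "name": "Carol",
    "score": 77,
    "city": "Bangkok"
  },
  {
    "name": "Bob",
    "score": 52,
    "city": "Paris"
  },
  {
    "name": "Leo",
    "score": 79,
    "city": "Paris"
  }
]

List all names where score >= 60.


Filtering records where score >= 60:
  Iris (score=70) -> YES
  Hank (score=89) -> YES
  Carol (score=77) -> YES
  Bob (score=52) -> no
  Leo (score=79) -> YES


ANSWER: Iris, Hank, Carol, Leo


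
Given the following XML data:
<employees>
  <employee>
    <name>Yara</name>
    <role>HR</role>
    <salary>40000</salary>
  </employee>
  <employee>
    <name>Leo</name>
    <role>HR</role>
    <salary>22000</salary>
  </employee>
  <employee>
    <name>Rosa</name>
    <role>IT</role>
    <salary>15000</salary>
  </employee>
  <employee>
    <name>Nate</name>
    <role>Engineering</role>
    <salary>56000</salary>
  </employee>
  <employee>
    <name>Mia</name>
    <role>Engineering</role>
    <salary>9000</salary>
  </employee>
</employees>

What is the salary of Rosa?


Searching for <employee> with <name>Rosa</name>
Found at position 3
<salary>15000</salary>

ANSWER: 15000


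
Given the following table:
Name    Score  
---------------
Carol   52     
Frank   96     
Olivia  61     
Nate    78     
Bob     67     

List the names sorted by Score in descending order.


Sorting by Score (descending):
  Frank: 96
  Nate: 78
  Bob: 67
  Olivia: 61
  Carol: 52


ANSWER: Frank, Nate, Bob, Olivia, Carol


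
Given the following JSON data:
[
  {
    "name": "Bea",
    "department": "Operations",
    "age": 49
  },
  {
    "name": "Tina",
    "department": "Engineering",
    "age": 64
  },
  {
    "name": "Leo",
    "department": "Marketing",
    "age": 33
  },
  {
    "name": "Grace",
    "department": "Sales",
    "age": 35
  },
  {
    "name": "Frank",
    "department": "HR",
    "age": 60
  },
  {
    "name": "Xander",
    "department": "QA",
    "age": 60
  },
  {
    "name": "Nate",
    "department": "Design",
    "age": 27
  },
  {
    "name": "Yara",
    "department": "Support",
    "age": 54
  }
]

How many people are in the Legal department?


Scanning records for department = Legal
  No matches found
Count: 0

ANSWER: 0


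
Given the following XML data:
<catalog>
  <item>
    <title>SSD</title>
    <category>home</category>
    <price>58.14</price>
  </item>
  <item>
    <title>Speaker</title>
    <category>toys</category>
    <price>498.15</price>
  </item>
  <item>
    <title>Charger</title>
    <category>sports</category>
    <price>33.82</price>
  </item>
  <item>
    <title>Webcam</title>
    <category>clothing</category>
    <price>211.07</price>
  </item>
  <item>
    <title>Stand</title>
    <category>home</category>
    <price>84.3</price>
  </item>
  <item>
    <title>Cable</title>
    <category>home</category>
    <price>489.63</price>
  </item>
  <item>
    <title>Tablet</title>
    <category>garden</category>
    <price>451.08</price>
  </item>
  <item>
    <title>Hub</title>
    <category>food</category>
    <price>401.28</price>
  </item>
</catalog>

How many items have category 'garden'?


Scanning <item> elements for <category>garden</category>:
  Item 7: Tablet -> MATCH
Count: 1

ANSWER: 1


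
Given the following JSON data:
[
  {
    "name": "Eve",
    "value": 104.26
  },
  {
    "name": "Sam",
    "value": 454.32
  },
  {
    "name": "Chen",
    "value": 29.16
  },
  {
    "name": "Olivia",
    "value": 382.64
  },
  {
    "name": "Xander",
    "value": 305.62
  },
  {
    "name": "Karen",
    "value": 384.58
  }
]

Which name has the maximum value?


Comparing values:
  Eve: 104.26
  Sam: 454.32
  Chen: 29.16
  Olivia: 382.64
  Xander: 305.62
  Karen: 384.58
Maximum: Sam (454.32)

ANSWER: Sam


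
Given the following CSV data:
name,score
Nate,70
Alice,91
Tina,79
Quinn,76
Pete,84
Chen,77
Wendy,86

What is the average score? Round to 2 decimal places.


Scores: 70, 91, 79, 76, 84, 77, 86
Sum = 563
Count = 7
Average = 563 / 7 = 80.43

ANSWER: 80.43


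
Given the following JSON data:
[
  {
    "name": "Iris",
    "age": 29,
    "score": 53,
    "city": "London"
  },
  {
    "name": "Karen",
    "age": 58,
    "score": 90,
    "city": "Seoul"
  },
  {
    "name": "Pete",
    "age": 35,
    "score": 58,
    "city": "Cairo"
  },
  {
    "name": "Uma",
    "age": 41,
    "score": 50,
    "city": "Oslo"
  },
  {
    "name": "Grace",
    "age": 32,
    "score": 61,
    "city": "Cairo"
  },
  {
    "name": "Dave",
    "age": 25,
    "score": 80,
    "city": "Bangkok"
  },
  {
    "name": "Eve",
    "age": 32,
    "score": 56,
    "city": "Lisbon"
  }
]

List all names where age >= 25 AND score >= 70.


Checking both conditions:
  Iris (age=29, score=53) -> no
  Karen (age=58, score=90) -> YES
  Pete (age=35, score=58) -> no
  Uma (age=41, score=50) -> no
  Grace (age=32, score=61) -> no
  Dave (age=25, score=80) -> YES
  Eve (age=32, score=56) -> no


ANSWER: Karen, Dave


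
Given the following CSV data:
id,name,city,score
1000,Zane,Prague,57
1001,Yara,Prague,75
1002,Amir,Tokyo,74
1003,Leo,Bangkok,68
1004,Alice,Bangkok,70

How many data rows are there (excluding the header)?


Counting rows (excluding header):
Header: id,name,city,score
Data rows: 5

ANSWER: 5


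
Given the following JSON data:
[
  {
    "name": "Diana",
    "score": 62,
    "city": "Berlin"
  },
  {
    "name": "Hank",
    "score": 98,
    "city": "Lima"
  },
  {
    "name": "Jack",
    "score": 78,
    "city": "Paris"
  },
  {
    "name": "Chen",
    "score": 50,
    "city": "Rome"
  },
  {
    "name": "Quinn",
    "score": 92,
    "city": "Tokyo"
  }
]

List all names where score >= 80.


Filtering records where score >= 80:
  Diana (score=62) -> no
  Hank (score=98) -> YES
  Jack (score=78) -> no
  Chen (score=50) -> no
  Quinn (score=92) -> YES


ANSWER: Hank, Quinn


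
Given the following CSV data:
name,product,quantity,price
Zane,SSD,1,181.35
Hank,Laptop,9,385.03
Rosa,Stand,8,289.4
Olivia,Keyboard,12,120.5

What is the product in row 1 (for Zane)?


Row 1: Zane
Column 'product' = SSD

ANSWER: SSD


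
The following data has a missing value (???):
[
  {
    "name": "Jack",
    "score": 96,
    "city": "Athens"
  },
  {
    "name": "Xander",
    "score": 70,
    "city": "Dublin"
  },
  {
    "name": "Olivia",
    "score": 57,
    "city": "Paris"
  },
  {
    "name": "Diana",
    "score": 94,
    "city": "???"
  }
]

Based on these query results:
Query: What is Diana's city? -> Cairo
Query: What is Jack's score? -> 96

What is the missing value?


The missing value is Diana's city
From query: Diana's city = Cairo

ANSWER: Cairo


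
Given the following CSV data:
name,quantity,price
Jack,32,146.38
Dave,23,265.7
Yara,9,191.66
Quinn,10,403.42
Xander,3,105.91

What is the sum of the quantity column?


Values in 'quantity' column:
  Row 1: 32
  Row 2: 23
  Row 3: 9
  Row 4: 10
  Row 5: 3
Sum = 32 + 23 + 9 + 10 + 3 = 77

ANSWER: 77


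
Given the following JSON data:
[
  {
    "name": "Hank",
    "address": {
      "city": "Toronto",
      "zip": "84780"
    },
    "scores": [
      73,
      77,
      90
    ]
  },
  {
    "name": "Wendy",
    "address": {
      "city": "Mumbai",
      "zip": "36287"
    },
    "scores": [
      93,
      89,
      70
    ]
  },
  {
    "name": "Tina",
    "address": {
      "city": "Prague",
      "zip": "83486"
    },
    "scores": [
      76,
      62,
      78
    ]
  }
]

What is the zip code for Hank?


Path: records[0].address.zip
Value: 84780

ANSWER: 84780


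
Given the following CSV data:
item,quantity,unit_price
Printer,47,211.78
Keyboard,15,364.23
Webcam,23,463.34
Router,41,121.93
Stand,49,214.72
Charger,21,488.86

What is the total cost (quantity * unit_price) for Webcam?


Row: Webcam
quantity = 23
unit_price = 463.34
total = 23 * 463.34 = 10656.82

ANSWER: 10656.82


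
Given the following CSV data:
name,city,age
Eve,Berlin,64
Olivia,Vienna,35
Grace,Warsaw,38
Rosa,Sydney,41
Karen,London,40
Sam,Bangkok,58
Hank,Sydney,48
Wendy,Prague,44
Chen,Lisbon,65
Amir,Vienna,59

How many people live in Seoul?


Scanning city column for 'Seoul':
Total matches: 0

ANSWER: 0


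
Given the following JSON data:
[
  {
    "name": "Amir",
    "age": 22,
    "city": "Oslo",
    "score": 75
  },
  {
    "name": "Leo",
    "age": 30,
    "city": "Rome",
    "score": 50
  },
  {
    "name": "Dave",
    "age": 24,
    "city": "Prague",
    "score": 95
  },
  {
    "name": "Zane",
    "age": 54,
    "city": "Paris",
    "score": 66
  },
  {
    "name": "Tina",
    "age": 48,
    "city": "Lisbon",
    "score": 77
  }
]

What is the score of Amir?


Looking up record where name = Amir
Record index: 0
Field 'score' = 75

ANSWER: 75


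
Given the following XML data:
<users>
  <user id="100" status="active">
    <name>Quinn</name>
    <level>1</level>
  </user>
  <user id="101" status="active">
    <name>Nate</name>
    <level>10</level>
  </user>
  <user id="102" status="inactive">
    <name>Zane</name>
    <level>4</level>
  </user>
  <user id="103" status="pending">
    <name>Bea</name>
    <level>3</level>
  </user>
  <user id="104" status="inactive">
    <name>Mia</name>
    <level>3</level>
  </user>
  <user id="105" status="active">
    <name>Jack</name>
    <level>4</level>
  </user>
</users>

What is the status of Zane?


Finding user with name = Zane
user id="102" status="inactive"

ANSWER: inactive


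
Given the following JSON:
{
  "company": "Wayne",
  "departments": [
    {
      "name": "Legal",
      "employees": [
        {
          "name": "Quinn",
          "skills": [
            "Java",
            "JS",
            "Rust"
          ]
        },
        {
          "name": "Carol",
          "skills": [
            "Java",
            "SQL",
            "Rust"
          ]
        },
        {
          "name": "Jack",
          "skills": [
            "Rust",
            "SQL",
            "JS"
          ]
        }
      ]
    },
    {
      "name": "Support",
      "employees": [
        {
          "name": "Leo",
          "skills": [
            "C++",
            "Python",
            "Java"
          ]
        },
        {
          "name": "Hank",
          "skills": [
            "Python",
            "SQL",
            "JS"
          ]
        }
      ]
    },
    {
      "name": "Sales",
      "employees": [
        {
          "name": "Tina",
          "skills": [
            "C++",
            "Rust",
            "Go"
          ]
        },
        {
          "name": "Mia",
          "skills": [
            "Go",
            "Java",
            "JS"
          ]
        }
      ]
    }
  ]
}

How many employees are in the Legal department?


Path: departments[0].employees
Count: 3

ANSWER: 3
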